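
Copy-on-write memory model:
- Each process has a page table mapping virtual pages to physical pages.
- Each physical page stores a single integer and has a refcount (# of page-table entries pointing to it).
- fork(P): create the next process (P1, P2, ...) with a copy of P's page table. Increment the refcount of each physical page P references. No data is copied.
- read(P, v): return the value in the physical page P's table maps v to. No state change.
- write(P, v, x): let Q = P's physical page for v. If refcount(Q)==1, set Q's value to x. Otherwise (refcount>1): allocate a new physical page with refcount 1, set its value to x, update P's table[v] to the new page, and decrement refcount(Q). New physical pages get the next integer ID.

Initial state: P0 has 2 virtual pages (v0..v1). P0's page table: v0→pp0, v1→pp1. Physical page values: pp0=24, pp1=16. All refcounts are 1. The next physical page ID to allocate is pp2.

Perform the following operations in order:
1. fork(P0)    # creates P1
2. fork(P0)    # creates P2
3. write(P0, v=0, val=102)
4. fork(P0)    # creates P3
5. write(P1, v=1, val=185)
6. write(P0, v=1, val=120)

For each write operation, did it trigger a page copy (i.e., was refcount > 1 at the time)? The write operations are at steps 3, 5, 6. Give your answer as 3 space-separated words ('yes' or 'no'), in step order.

Op 1: fork(P0) -> P1. 2 ppages; refcounts: pp0:2 pp1:2
Op 2: fork(P0) -> P2. 2 ppages; refcounts: pp0:3 pp1:3
Op 3: write(P0, v0, 102). refcount(pp0)=3>1 -> COPY to pp2. 3 ppages; refcounts: pp0:2 pp1:3 pp2:1
Op 4: fork(P0) -> P3. 3 ppages; refcounts: pp0:2 pp1:4 pp2:2
Op 5: write(P1, v1, 185). refcount(pp1)=4>1 -> COPY to pp3. 4 ppages; refcounts: pp0:2 pp1:3 pp2:2 pp3:1
Op 6: write(P0, v1, 120). refcount(pp1)=3>1 -> COPY to pp4. 5 ppages; refcounts: pp0:2 pp1:2 pp2:2 pp3:1 pp4:1

yes yes yes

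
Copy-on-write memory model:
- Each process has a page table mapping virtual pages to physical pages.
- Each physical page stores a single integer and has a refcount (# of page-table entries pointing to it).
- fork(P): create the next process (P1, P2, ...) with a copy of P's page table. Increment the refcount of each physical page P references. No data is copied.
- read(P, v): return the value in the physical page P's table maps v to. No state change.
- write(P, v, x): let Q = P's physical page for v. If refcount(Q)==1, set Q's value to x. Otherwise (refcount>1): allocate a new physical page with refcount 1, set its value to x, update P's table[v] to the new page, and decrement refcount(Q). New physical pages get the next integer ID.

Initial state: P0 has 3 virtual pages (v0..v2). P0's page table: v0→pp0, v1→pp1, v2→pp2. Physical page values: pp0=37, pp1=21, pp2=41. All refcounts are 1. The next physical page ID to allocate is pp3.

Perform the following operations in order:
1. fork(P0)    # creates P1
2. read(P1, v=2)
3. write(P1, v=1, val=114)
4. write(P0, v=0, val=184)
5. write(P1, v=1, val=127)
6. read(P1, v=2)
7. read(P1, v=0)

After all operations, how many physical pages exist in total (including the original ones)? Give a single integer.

Op 1: fork(P0) -> P1. 3 ppages; refcounts: pp0:2 pp1:2 pp2:2
Op 2: read(P1, v2) -> 41. No state change.
Op 3: write(P1, v1, 114). refcount(pp1)=2>1 -> COPY to pp3. 4 ppages; refcounts: pp0:2 pp1:1 pp2:2 pp3:1
Op 4: write(P0, v0, 184). refcount(pp0)=2>1 -> COPY to pp4. 5 ppages; refcounts: pp0:1 pp1:1 pp2:2 pp3:1 pp4:1
Op 5: write(P1, v1, 127). refcount(pp3)=1 -> write in place. 5 ppages; refcounts: pp0:1 pp1:1 pp2:2 pp3:1 pp4:1
Op 6: read(P1, v2) -> 41. No state change.
Op 7: read(P1, v0) -> 37. No state change.

Answer: 5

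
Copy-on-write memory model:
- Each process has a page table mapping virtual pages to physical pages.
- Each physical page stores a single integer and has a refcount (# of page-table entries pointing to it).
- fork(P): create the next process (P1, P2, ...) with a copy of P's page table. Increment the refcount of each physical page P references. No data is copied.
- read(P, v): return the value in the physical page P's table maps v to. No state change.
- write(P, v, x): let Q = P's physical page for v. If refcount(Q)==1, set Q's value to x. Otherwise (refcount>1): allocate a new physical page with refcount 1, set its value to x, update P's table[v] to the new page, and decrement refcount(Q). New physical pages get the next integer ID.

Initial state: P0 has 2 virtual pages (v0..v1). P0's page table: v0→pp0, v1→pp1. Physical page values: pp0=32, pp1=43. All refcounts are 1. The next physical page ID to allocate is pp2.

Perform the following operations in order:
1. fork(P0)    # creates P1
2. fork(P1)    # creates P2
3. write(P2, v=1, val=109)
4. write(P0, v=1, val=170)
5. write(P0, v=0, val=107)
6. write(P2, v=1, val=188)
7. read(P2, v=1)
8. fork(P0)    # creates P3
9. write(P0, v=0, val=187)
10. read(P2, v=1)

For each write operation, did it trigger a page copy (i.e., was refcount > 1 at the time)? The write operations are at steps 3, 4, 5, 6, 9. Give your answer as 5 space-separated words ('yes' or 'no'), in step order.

Op 1: fork(P0) -> P1. 2 ppages; refcounts: pp0:2 pp1:2
Op 2: fork(P1) -> P2. 2 ppages; refcounts: pp0:3 pp1:3
Op 3: write(P2, v1, 109). refcount(pp1)=3>1 -> COPY to pp2. 3 ppages; refcounts: pp0:3 pp1:2 pp2:1
Op 4: write(P0, v1, 170). refcount(pp1)=2>1 -> COPY to pp3. 4 ppages; refcounts: pp0:3 pp1:1 pp2:1 pp3:1
Op 5: write(P0, v0, 107). refcount(pp0)=3>1 -> COPY to pp4. 5 ppages; refcounts: pp0:2 pp1:1 pp2:1 pp3:1 pp4:1
Op 6: write(P2, v1, 188). refcount(pp2)=1 -> write in place. 5 ppages; refcounts: pp0:2 pp1:1 pp2:1 pp3:1 pp4:1
Op 7: read(P2, v1) -> 188. No state change.
Op 8: fork(P0) -> P3. 5 ppages; refcounts: pp0:2 pp1:1 pp2:1 pp3:2 pp4:2
Op 9: write(P0, v0, 187). refcount(pp4)=2>1 -> COPY to pp5. 6 ppages; refcounts: pp0:2 pp1:1 pp2:1 pp3:2 pp4:1 pp5:1
Op 10: read(P2, v1) -> 188. No state change.

yes yes yes no yes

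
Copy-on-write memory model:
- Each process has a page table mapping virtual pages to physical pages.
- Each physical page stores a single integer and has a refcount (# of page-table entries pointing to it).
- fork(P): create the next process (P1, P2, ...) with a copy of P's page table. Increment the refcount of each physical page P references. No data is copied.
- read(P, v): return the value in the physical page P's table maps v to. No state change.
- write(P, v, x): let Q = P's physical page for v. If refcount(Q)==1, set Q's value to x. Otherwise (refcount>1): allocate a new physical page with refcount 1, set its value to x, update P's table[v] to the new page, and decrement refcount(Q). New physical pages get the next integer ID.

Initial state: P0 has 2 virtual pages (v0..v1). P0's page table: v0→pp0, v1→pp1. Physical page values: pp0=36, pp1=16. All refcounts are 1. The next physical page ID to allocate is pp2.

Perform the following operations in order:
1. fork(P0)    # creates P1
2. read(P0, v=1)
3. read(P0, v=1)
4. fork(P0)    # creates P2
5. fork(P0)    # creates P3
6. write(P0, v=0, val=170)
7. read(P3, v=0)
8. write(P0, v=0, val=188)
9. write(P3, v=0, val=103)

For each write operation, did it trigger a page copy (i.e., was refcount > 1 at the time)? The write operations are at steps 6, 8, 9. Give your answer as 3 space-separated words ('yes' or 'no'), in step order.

Op 1: fork(P0) -> P1. 2 ppages; refcounts: pp0:2 pp1:2
Op 2: read(P0, v1) -> 16. No state change.
Op 3: read(P0, v1) -> 16. No state change.
Op 4: fork(P0) -> P2. 2 ppages; refcounts: pp0:3 pp1:3
Op 5: fork(P0) -> P3. 2 ppages; refcounts: pp0:4 pp1:4
Op 6: write(P0, v0, 170). refcount(pp0)=4>1 -> COPY to pp2. 3 ppages; refcounts: pp0:3 pp1:4 pp2:1
Op 7: read(P3, v0) -> 36. No state change.
Op 8: write(P0, v0, 188). refcount(pp2)=1 -> write in place. 3 ppages; refcounts: pp0:3 pp1:4 pp2:1
Op 9: write(P3, v0, 103). refcount(pp0)=3>1 -> COPY to pp3. 4 ppages; refcounts: pp0:2 pp1:4 pp2:1 pp3:1

yes no yes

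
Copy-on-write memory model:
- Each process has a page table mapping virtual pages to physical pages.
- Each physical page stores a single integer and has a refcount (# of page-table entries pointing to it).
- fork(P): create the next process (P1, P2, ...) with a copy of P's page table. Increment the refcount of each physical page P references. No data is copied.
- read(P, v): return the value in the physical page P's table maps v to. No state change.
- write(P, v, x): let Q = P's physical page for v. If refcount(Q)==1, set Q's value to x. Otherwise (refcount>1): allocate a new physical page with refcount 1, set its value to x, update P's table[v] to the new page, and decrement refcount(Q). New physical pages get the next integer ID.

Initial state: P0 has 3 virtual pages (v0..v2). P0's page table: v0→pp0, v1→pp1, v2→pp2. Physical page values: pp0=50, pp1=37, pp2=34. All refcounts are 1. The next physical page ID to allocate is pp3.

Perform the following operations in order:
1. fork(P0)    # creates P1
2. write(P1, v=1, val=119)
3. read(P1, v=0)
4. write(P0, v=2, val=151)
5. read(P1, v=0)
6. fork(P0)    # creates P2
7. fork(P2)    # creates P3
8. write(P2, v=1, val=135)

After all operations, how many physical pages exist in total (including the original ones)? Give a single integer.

Answer: 6

Derivation:
Op 1: fork(P0) -> P1. 3 ppages; refcounts: pp0:2 pp1:2 pp2:2
Op 2: write(P1, v1, 119). refcount(pp1)=2>1 -> COPY to pp3. 4 ppages; refcounts: pp0:2 pp1:1 pp2:2 pp3:1
Op 3: read(P1, v0) -> 50. No state change.
Op 4: write(P0, v2, 151). refcount(pp2)=2>1 -> COPY to pp4. 5 ppages; refcounts: pp0:2 pp1:1 pp2:1 pp3:1 pp4:1
Op 5: read(P1, v0) -> 50. No state change.
Op 6: fork(P0) -> P2. 5 ppages; refcounts: pp0:3 pp1:2 pp2:1 pp3:1 pp4:2
Op 7: fork(P2) -> P3. 5 ppages; refcounts: pp0:4 pp1:3 pp2:1 pp3:1 pp4:3
Op 8: write(P2, v1, 135). refcount(pp1)=3>1 -> COPY to pp5. 6 ppages; refcounts: pp0:4 pp1:2 pp2:1 pp3:1 pp4:3 pp5:1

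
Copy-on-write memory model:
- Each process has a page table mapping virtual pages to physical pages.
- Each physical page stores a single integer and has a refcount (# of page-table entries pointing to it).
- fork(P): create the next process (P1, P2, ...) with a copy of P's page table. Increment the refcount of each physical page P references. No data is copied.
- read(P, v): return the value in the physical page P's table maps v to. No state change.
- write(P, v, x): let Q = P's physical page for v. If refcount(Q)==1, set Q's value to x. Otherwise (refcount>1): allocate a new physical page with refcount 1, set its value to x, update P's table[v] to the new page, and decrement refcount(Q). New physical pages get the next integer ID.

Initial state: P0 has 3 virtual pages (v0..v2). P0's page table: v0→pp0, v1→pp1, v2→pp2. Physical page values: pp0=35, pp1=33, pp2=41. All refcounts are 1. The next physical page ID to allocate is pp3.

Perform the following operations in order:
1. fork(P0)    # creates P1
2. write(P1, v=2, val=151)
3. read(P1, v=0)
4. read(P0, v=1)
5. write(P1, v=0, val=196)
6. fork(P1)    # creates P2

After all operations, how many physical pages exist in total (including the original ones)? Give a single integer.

Answer: 5

Derivation:
Op 1: fork(P0) -> P1. 3 ppages; refcounts: pp0:2 pp1:2 pp2:2
Op 2: write(P1, v2, 151). refcount(pp2)=2>1 -> COPY to pp3. 4 ppages; refcounts: pp0:2 pp1:2 pp2:1 pp3:1
Op 3: read(P1, v0) -> 35. No state change.
Op 4: read(P0, v1) -> 33. No state change.
Op 5: write(P1, v0, 196). refcount(pp0)=2>1 -> COPY to pp4. 5 ppages; refcounts: pp0:1 pp1:2 pp2:1 pp3:1 pp4:1
Op 6: fork(P1) -> P2. 5 ppages; refcounts: pp0:1 pp1:3 pp2:1 pp3:2 pp4:2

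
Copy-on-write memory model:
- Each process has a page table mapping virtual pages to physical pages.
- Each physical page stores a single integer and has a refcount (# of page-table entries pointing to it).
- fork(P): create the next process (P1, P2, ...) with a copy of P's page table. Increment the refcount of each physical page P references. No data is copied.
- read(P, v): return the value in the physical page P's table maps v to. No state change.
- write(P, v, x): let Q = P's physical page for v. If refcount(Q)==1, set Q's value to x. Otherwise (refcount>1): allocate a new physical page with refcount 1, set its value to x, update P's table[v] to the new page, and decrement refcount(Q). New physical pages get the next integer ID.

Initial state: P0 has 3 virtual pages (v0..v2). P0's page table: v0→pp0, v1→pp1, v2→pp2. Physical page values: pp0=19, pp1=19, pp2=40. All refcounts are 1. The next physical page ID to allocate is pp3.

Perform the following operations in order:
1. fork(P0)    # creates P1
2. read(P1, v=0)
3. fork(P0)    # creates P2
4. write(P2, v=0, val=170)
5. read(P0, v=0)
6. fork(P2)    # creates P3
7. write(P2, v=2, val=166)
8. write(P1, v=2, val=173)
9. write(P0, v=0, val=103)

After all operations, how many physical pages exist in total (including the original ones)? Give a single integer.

Op 1: fork(P0) -> P1. 3 ppages; refcounts: pp0:2 pp1:2 pp2:2
Op 2: read(P1, v0) -> 19. No state change.
Op 3: fork(P0) -> P2. 3 ppages; refcounts: pp0:3 pp1:3 pp2:3
Op 4: write(P2, v0, 170). refcount(pp0)=3>1 -> COPY to pp3. 4 ppages; refcounts: pp0:2 pp1:3 pp2:3 pp3:1
Op 5: read(P0, v0) -> 19. No state change.
Op 6: fork(P2) -> P3. 4 ppages; refcounts: pp0:2 pp1:4 pp2:4 pp3:2
Op 7: write(P2, v2, 166). refcount(pp2)=4>1 -> COPY to pp4. 5 ppages; refcounts: pp0:2 pp1:4 pp2:3 pp3:2 pp4:1
Op 8: write(P1, v2, 173). refcount(pp2)=3>1 -> COPY to pp5. 6 ppages; refcounts: pp0:2 pp1:4 pp2:2 pp3:2 pp4:1 pp5:1
Op 9: write(P0, v0, 103). refcount(pp0)=2>1 -> COPY to pp6. 7 ppages; refcounts: pp0:1 pp1:4 pp2:2 pp3:2 pp4:1 pp5:1 pp6:1

Answer: 7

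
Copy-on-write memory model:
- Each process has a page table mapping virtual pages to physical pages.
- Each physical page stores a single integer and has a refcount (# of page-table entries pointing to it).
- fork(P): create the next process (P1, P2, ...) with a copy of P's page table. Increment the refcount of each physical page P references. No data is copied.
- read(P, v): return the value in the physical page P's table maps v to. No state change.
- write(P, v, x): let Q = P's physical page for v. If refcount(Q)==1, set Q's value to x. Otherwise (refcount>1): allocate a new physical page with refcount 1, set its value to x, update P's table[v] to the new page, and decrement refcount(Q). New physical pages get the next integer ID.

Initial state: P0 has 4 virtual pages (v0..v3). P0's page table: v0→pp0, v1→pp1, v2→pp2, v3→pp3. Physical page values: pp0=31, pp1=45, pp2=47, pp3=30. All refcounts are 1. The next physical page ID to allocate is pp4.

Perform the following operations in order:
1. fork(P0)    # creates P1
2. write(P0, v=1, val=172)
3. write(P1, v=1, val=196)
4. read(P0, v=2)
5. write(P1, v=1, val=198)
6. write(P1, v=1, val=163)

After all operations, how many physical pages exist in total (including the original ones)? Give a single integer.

Op 1: fork(P0) -> P1. 4 ppages; refcounts: pp0:2 pp1:2 pp2:2 pp3:2
Op 2: write(P0, v1, 172). refcount(pp1)=2>1 -> COPY to pp4. 5 ppages; refcounts: pp0:2 pp1:1 pp2:2 pp3:2 pp4:1
Op 3: write(P1, v1, 196). refcount(pp1)=1 -> write in place. 5 ppages; refcounts: pp0:2 pp1:1 pp2:2 pp3:2 pp4:1
Op 4: read(P0, v2) -> 47. No state change.
Op 5: write(P1, v1, 198). refcount(pp1)=1 -> write in place. 5 ppages; refcounts: pp0:2 pp1:1 pp2:2 pp3:2 pp4:1
Op 6: write(P1, v1, 163). refcount(pp1)=1 -> write in place. 5 ppages; refcounts: pp0:2 pp1:1 pp2:2 pp3:2 pp4:1

Answer: 5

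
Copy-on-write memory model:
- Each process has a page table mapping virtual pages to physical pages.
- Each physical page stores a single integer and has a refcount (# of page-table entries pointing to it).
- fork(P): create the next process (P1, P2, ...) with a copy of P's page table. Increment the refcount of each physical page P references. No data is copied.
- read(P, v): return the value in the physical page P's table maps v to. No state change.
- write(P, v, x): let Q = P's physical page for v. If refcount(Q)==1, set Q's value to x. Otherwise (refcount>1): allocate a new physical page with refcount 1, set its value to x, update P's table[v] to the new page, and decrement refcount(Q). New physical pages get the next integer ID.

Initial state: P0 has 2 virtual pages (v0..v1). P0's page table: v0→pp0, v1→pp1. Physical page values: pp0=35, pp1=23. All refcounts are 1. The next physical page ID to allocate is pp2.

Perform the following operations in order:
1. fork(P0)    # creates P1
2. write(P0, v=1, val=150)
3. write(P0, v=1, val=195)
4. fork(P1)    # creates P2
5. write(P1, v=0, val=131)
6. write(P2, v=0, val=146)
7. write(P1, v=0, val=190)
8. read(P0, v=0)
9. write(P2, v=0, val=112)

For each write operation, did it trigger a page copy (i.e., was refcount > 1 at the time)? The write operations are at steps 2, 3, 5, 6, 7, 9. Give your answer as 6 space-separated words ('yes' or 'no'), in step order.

Op 1: fork(P0) -> P1. 2 ppages; refcounts: pp0:2 pp1:2
Op 2: write(P0, v1, 150). refcount(pp1)=2>1 -> COPY to pp2. 3 ppages; refcounts: pp0:2 pp1:1 pp2:1
Op 3: write(P0, v1, 195). refcount(pp2)=1 -> write in place. 3 ppages; refcounts: pp0:2 pp1:1 pp2:1
Op 4: fork(P1) -> P2. 3 ppages; refcounts: pp0:3 pp1:2 pp2:1
Op 5: write(P1, v0, 131). refcount(pp0)=3>1 -> COPY to pp3. 4 ppages; refcounts: pp0:2 pp1:2 pp2:1 pp3:1
Op 6: write(P2, v0, 146). refcount(pp0)=2>1 -> COPY to pp4. 5 ppages; refcounts: pp0:1 pp1:2 pp2:1 pp3:1 pp4:1
Op 7: write(P1, v0, 190). refcount(pp3)=1 -> write in place. 5 ppages; refcounts: pp0:1 pp1:2 pp2:1 pp3:1 pp4:1
Op 8: read(P0, v0) -> 35. No state change.
Op 9: write(P2, v0, 112). refcount(pp4)=1 -> write in place. 5 ppages; refcounts: pp0:1 pp1:2 pp2:1 pp3:1 pp4:1

yes no yes yes no no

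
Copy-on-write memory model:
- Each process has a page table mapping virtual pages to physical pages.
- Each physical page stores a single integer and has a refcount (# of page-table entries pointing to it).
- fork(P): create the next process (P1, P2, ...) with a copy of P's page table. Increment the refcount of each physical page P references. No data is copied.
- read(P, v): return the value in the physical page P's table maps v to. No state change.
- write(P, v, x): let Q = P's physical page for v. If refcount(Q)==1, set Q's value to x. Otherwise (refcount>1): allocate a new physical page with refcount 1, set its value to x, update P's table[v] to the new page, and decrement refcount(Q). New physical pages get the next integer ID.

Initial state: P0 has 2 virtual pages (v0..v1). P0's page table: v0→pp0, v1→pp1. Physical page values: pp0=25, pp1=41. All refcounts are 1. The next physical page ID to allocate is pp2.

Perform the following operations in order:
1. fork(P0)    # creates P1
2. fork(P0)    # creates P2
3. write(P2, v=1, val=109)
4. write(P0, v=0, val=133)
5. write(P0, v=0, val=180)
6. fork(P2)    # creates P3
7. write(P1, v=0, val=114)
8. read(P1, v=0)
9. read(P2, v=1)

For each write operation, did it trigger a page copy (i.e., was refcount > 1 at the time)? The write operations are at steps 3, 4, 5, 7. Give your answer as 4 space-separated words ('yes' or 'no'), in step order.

Op 1: fork(P0) -> P1. 2 ppages; refcounts: pp0:2 pp1:2
Op 2: fork(P0) -> P2. 2 ppages; refcounts: pp0:3 pp1:3
Op 3: write(P2, v1, 109). refcount(pp1)=3>1 -> COPY to pp2. 3 ppages; refcounts: pp0:3 pp1:2 pp2:1
Op 4: write(P0, v0, 133). refcount(pp0)=3>1 -> COPY to pp3. 4 ppages; refcounts: pp0:2 pp1:2 pp2:1 pp3:1
Op 5: write(P0, v0, 180). refcount(pp3)=1 -> write in place. 4 ppages; refcounts: pp0:2 pp1:2 pp2:1 pp3:1
Op 6: fork(P2) -> P3. 4 ppages; refcounts: pp0:3 pp1:2 pp2:2 pp3:1
Op 7: write(P1, v0, 114). refcount(pp0)=3>1 -> COPY to pp4. 5 ppages; refcounts: pp0:2 pp1:2 pp2:2 pp3:1 pp4:1
Op 8: read(P1, v0) -> 114. No state change.
Op 9: read(P2, v1) -> 109. No state change.

yes yes no yes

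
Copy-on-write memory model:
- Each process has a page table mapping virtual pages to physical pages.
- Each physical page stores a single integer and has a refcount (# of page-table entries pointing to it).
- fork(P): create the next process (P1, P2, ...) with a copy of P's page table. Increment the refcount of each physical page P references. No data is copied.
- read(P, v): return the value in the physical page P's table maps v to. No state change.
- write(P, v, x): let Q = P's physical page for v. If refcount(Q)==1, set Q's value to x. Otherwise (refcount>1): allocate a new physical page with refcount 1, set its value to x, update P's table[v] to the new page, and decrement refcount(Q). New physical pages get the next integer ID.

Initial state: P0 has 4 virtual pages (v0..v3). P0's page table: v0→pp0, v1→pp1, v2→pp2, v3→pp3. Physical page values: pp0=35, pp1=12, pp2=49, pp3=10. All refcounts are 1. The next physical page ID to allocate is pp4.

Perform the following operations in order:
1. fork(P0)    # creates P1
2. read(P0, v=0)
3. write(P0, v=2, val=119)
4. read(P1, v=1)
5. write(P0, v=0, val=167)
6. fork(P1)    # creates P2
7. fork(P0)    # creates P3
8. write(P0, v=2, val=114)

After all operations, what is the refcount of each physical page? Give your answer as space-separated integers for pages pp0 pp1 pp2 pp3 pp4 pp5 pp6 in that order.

Answer: 2 4 2 4 1 2 1

Derivation:
Op 1: fork(P0) -> P1. 4 ppages; refcounts: pp0:2 pp1:2 pp2:2 pp3:2
Op 2: read(P0, v0) -> 35. No state change.
Op 3: write(P0, v2, 119). refcount(pp2)=2>1 -> COPY to pp4. 5 ppages; refcounts: pp0:2 pp1:2 pp2:1 pp3:2 pp4:1
Op 4: read(P1, v1) -> 12. No state change.
Op 5: write(P0, v0, 167). refcount(pp0)=2>1 -> COPY to pp5. 6 ppages; refcounts: pp0:1 pp1:2 pp2:1 pp3:2 pp4:1 pp5:1
Op 6: fork(P1) -> P2. 6 ppages; refcounts: pp0:2 pp1:3 pp2:2 pp3:3 pp4:1 pp5:1
Op 7: fork(P0) -> P3. 6 ppages; refcounts: pp0:2 pp1:4 pp2:2 pp3:4 pp4:2 pp5:2
Op 8: write(P0, v2, 114). refcount(pp4)=2>1 -> COPY to pp6. 7 ppages; refcounts: pp0:2 pp1:4 pp2:2 pp3:4 pp4:1 pp5:2 pp6:1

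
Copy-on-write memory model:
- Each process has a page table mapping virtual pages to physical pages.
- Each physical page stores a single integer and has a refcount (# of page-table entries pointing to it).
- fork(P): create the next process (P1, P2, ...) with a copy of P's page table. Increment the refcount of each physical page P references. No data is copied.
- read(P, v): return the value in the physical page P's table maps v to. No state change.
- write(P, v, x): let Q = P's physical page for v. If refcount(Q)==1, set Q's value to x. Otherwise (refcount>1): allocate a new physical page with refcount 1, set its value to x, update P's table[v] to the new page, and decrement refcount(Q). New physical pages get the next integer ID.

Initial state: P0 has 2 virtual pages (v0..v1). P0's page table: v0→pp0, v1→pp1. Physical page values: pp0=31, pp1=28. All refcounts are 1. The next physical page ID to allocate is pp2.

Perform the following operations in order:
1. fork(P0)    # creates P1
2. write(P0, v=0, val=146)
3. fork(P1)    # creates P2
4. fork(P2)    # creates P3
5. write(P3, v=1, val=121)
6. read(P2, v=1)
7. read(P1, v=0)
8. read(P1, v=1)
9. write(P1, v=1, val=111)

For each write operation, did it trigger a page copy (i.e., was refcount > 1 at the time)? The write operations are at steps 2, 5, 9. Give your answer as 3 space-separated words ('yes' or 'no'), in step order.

Op 1: fork(P0) -> P1. 2 ppages; refcounts: pp0:2 pp1:2
Op 2: write(P0, v0, 146). refcount(pp0)=2>1 -> COPY to pp2. 3 ppages; refcounts: pp0:1 pp1:2 pp2:1
Op 3: fork(P1) -> P2. 3 ppages; refcounts: pp0:2 pp1:3 pp2:1
Op 4: fork(P2) -> P3. 3 ppages; refcounts: pp0:3 pp1:4 pp2:1
Op 5: write(P3, v1, 121). refcount(pp1)=4>1 -> COPY to pp3. 4 ppages; refcounts: pp0:3 pp1:3 pp2:1 pp3:1
Op 6: read(P2, v1) -> 28. No state change.
Op 7: read(P1, v0) -> 31. No state change.
Op 8: read(P1, v1) -> 28. No state change.
Op 9: write(P1, v1, 111). refcount(pp1)=3>1 -> COPY to pp4. 5 ppages; refcounts: pp0:3 pp1:2 pp2:1 pp3:1 pp4:1

yes yes yes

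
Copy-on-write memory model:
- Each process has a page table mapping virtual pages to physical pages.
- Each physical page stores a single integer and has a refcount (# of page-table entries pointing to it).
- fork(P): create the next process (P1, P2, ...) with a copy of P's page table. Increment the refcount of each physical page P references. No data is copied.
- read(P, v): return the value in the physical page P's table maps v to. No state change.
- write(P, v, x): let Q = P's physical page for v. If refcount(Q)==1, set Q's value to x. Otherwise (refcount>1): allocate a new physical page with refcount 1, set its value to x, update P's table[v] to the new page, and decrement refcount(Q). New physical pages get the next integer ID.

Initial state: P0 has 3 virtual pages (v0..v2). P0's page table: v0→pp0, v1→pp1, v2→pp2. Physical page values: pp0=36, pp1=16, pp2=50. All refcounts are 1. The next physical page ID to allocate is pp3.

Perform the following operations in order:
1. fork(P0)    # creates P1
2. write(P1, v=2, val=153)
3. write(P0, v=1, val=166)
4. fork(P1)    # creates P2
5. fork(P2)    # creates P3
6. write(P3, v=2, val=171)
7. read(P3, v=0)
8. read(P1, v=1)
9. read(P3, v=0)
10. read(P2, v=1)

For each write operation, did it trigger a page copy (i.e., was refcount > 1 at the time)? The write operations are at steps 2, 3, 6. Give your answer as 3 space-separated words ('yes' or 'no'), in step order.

Op 1: fork(P0) -> P1. 3 ppages; refcounts: pp0:2 pp1:2 pp2:2
Op 2: write(P1, v2, 153). refcount(pp2)=2>1 -> COPY to pp3. 4 ppages; refcounts: pp0:2 pp1:2 pp2:1 pp3:1
Op 3: write(P0, v1, 166). refcount(pp1)=2>1 -> COPY to pp4. 5 ppages; refcounts: pp0:2 pp1:1 pp2:1 pp3:1 pp4:1
Op 4: fork(P1) -> P2. 5 ppages; refcounts: pp0:3 pp1:2 pp2:1 pp3:2 pp4:1
Op 5: fork(P2) -> P3. 5 ppages; refcounts: pp0:4 pp1:3 pp2:1 pp3:3 pp4:1
Op 6: write(P3, v2, 171). refcount(pp3)=3>1 -> COPY to pp5. 6 ppages; refcounts: pp0:4 pp1:3 pp2:1 pp3:2 pp4:1 pp5:1
Op 7: read(P3, v0) -> 36. No state change.
Op 8: read(P1, v1) -> 16. No state change.
Op 9: read(P3, v0) -> 36. No state change.
Op 10: read(P2, v1) -> 16. No state change.

yes yes yes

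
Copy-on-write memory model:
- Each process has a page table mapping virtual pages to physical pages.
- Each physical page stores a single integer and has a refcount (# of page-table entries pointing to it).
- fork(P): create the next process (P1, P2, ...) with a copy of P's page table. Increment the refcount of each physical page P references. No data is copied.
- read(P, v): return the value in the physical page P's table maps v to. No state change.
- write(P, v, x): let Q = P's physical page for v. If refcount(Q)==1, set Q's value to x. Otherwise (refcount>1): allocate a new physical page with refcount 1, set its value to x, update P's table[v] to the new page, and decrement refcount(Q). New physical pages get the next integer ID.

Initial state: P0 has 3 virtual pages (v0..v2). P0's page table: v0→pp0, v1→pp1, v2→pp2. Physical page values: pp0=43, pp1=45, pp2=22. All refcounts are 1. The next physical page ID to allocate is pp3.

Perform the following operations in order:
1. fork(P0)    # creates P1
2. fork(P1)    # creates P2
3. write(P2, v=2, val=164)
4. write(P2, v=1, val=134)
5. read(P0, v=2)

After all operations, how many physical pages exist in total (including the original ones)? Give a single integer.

Answer: 5

Derivation:
Op 1: fork(P0) -> P1. 3 ppages; refcounts: pp0:2 pp1:2 pp2:2
Op 2: fork(P1) -> P2. 3 ppages; refcounts: pp0:3 pp1:3 pp2:3
Op 3: write(P2, v2, 164). refcount(pp2)=3>1 -> COPY to pp3. 4 ppages; refcounts: pp0:3 pp1:3 pp2:2 pp3:1
Op 4: write(P2, v1, 134). refcount(pp1)=3>1 -> COPY to pp4. 5 ppages; refcounts: pp0:3 pp1:2 pp2:2 pp3:1 pp4:1
Op 5: read(P0, v2) -> 22. No state change.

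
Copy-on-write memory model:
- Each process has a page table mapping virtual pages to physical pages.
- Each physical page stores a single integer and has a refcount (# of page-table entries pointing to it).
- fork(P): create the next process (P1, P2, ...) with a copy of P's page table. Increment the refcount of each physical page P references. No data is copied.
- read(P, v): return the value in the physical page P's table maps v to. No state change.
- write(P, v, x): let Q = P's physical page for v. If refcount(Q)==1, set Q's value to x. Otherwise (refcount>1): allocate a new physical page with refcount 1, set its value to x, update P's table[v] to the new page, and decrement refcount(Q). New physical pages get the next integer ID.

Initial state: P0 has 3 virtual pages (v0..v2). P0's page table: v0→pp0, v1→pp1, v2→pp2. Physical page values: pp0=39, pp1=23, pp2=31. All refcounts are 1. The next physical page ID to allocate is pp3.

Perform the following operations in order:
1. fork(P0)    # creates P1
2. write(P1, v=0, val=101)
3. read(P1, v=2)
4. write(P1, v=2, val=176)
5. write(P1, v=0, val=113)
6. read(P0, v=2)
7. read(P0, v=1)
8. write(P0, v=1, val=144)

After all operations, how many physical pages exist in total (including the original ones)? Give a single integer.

Answer: 6

Derivation:
Op 1: fork(P0) -> P1. 3 ppages; refcounts: pp0:2 pp1:2 pp2:2
Op 2: write(P1, v0, 101). refcount(pp0)=2>1 -> COPY to pp3. 4 ppages; refcounts: pp0:1 pp1:2 pp2:2 pp3:1
Op 3: read(P1, v2) -> 31. No state change.
Op 4: write(P1, v2, 176). refcount(pp2)=2>1 -> COPY to pp4. 5 ppages; refcounts: pp0:1 pp1:2 pp2:1 pp3:1 pp4:1
Op 5: write(P1, v0, 113). refcount(pp3)=1 -> write in place. 5 ppages; refcounts: pp0:1 pp1:2 pp2:1 pp3:1 pp4:1
Op 6: read(P0, v2) -> 31. No state change.
Op 7: read(P0, v1) -> 23. No state change.
Op 8: write(P0, v1, 144). refcount(pp1)=2>1 -> COPY to pp5. 6 ppages; refcounts: pp0:1 pp1:1 pp2:1 pp3:1 pp4:1 pp5:1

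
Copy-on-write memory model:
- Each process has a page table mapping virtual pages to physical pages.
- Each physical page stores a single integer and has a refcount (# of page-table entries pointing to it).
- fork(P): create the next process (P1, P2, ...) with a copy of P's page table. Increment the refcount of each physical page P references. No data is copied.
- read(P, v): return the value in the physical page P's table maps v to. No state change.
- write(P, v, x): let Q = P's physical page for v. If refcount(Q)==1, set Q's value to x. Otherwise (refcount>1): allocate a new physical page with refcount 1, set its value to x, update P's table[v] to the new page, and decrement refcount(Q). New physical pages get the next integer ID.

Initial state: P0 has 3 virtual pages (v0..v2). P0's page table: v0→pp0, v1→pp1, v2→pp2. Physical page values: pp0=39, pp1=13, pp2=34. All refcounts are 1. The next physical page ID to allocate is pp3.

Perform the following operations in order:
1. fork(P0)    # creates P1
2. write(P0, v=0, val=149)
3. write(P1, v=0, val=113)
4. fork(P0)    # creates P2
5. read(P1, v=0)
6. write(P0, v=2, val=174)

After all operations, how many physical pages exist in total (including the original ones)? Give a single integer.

Answer: 5

Derivation:
Op 1: fork(P0) -> P1. 3 ppages; refcounts: pp0:2 pp1:2 pp2:2
Op 2: write(P0, v0, 149). refcount(pp0)=2>1 -> COPY to pp3. 4 ppages; refcounts: pp0:1 pp1:2 pp2:2 pp3:1
Op 3: write(P1, v0, 113). refcount(pp0)=1 -> write in place. 4 ppages; refcounts: pp0:1 pp1:2 pp2:2 pp3:1
Op 4: fork(P0) -> P2. 4 ppages; refcounts: pp0:1 pp1:3 pp2:3 pp3:2
Op 5: read(P1, v0) -> 113. No state change.
Op 6: write(P0, v2, 174). refcount(pp2)=3>1 -> COPY to pp4. 5 ppages; refcounts: pp0:1 pp1:3 pp2:2 pp3:2 pp4:1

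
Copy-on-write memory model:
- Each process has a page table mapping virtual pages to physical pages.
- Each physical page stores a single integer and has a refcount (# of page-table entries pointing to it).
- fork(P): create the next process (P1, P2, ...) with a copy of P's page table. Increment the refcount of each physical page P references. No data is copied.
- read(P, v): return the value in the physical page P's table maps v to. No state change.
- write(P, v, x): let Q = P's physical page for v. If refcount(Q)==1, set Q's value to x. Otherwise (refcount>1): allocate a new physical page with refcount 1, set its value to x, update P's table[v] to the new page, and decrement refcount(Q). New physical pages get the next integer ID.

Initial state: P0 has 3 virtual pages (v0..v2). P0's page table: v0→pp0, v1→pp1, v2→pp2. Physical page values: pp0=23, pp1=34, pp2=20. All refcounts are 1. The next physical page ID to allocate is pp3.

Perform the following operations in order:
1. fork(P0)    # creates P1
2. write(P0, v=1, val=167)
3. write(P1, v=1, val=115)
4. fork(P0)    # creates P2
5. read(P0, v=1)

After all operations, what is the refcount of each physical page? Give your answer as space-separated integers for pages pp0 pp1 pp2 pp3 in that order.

Op 1: fork(P0) -> P1. 3 ppages; refcounts: pp0:2 pp1:2 pp2:2
Op 2: write(P0, v1, 167). refcount(pp1)=2>1 -> COPY to pp3. 4 ppages; refcounts: pp0:2 pp1:1 pp2:2 pp3:1
Op 3: write(P1, v1, 115). refcount(pp1)=1 -> write in place. 4 ppages; refcounts: pp0:2 pp1:1 pp2:2 pp3:1
Op 4: fork(P0) -> P2. 4 ppages; refcounts: pp0:3 pp1:1 pp2:3 pp3:2
Op 5: read(P0, v1) -> 167. No state change.

Answer: 3 1 3 2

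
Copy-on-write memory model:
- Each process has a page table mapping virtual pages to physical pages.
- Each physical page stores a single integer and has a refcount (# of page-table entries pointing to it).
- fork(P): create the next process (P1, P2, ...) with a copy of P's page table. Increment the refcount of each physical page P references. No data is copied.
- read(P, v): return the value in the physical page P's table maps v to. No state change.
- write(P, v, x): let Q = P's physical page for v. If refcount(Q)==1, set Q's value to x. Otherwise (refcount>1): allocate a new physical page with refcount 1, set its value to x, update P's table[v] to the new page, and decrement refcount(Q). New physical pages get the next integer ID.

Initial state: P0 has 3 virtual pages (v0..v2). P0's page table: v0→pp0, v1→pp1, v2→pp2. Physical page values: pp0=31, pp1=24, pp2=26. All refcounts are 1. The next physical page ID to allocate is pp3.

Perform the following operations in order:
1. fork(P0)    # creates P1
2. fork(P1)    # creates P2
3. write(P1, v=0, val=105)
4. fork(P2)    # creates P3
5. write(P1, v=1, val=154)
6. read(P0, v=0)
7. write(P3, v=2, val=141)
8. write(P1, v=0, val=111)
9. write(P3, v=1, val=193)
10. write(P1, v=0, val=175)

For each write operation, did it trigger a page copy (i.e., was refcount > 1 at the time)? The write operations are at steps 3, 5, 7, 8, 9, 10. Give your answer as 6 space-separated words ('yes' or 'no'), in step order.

Op 1: fork(P0) -> P1. 3 ppages; refcounts: pp0:2 pp1:2 pp2:2
Op 2: fork(P1) -> P2. 3 ppages; refcounts: pp0:3 pp1:3 pp2:3
Op 3: write(P1, v0, 105). refcount(pp0)=3>1 -> COPY to pp3. 4 ppages; refcounts: pp0:2 pp1:3 pp2:3 pp3:1
Op 4: fork(P2) -> P3. 4 ppages; refcounts: pp0:3 pp1:4 pp2:4 pp3:1
Op 5: write(P1, v1, 154). refcount(pp1)=4>1 -> COPY to pp4. 5 ppages; refcounts: pp0:3 pp1:3 pp2:4 pp3:1 pp4:1
Op 6: read(P0, v0) -> 31. No state change.
Op 7: write(P3, v2, 141). refcount(pp2)=4>1 -> COPY to pp5. 6 ppages; refcounts: pp0:3 pp1:3 pp2:3 pp3:1 pp4:1 pp5:1
Op 8: write(P1, v0, 111). refcount(pp3)=1 -> write in place. 6 ppages; refcounts: pp0:3 pp1:3 pp2:3 pp3:1 pp4:1 pp5:1
Op 9: write(P3, v1, 193). refcount(pp1)=3>1 -> COPY to pp6. 7 ppages; refcounts: pp0:3 pp1:2 pp2:3 pp3:1 pp4:1 pp5:1 pp6:1
Op 10: write(P1, v0, 175). refcount(pp3)=1 -> write in place. 7 ppages; refcounts: pp0:3 pp1:2 pp2:3 pp3:1 pp4:1 pp5:1 pp6:1

yes yes yes no yes no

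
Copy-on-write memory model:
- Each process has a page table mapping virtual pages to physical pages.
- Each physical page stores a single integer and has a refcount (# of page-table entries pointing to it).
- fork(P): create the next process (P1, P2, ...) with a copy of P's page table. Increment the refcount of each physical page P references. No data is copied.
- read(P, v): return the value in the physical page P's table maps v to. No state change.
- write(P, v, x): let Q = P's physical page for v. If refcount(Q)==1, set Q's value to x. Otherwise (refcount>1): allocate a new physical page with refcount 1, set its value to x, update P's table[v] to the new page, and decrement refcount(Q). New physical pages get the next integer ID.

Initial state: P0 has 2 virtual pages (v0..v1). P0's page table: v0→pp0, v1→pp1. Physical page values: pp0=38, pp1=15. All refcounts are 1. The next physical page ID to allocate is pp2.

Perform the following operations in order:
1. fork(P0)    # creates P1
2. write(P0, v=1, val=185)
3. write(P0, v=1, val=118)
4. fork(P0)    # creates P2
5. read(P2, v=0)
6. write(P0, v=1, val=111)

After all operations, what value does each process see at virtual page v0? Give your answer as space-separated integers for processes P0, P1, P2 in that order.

Op 1: fork(P0) -> P1. 2 ppages; refcounts: pp0:2 pp1:2
Op 2: write(P0, v1, 185). refcount(pp1)=2>1 -> COPY to pp2. 3 ppages; refcounts: pp0:2 pp1:1 pp2:1
Op 3: write(P0, v1, 118). refcount(pp2)=1 -> write in place. 3 ppages; refcounts: pp0:2 pp1:1 pp2:1
Op 4: fork(P0) -> P2. 3 ppages; refcounts: pp0:3 pp1:1 pp2:2
Op 5: read(P2, v0) -> 38. No state change.
Op 6: write(P0, v1, 111). refcount(pp2)=2>1 -> COPY to pp3. 4 ppages; refcounts: pp0:3 pp1:1 pp2:1 pp3:1
P0: v0 -> pp0 = 38
P1: v0 -> pp0 = 38
P2: v0 -> pp0 = 38

Answer: 38 38 38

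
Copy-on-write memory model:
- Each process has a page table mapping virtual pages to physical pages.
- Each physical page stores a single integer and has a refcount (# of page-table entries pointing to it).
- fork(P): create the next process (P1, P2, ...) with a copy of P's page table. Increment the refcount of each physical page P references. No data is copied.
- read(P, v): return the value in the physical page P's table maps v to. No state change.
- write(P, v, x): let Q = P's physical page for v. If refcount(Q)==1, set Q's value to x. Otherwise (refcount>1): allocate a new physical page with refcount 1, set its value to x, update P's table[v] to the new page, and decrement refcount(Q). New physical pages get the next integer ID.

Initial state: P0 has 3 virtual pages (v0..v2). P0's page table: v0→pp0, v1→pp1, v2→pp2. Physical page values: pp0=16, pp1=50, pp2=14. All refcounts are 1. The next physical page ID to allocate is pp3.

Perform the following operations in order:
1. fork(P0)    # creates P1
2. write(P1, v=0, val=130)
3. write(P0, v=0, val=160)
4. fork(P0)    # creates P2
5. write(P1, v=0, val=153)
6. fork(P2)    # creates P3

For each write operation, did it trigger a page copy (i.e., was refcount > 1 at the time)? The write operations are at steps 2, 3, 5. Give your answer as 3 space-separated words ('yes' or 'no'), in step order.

Op 1: fork(P0) -> P1. 3 ppages; refcounts: pp0:2 pp1:2 pp2:2
Op 2: write(P1, v0, 130). refcount(pp0)=2>1 -> COPY to pp3. 4 ppages; refcounts: pp0:1 pp1:2 pp2:2 pp3:1
Op 3: write(P0, v0, 160). refcount(pp0)=1 -> write in place. 4 ppages; refcounts: pp0:1 pp1:2 pp2:2 pp3:1
Op 4: fork(P0) -> P2. 4 ppages; refcounts: pp0:2 pp1:3 pp2:3 pp3:1
Op 5: write(P1, v0, 153). refcount(pp3)=1 -> write in place. 4 ppages; refcounts: pp0:2 pp1:3 pp2:3 pp3:1
Op 6: fork(P2) -> P3. 4 ppages; refcounts: pp0:3 pp1:4 pp2:4 pp3:1

yes no no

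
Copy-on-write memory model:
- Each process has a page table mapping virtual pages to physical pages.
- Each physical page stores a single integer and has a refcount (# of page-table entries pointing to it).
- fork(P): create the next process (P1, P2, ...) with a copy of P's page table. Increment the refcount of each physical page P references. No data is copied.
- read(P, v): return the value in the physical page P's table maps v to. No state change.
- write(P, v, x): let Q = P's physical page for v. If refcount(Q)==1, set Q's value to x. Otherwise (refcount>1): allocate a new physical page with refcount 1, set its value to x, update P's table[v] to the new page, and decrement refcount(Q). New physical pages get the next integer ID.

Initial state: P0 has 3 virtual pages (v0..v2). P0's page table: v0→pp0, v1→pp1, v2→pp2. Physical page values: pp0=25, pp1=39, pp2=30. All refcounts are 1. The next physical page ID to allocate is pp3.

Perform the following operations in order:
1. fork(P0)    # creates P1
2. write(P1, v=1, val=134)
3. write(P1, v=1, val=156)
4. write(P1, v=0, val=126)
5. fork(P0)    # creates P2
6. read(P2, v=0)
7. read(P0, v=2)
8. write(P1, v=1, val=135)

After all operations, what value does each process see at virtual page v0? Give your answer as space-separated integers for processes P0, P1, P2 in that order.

Answer: 25 126 25

Derivation:
Op 1: fork(P0) -> P1. 3 ppages; refcounts: pp0:2 pp1:2 pp2:2
Op 2: write(P1, v1, 134). refcount(pp1)=2>1 -> COPY to pp3. 4 ppages; refcounts: pp0:2 pp1:1 pp2:2 pp3:1
Op 3: write(P1, v1, 156). refcount(pp3)=1 -> write in place. 4 ppages; refcounts: pp0:2 pp1:1 pp2:2 pp3:1
Op 4: write(P1, v0, 126). refcount(pp0)=2>1 -> COPY to pp4. 5 ppages; refcounts: pp0:1 pp1:1 pp2:2 pp3:1 pp4:1
Op 5: fork(P0) -> P2. 5 ppages; refcounts: pp0:2 pp1:2 pp2:3 pp3:1 pp4:1
Op 6: read(P2, v0) -> 25. No state change.
Op 7: read(P0, v2) -> 30. No state change.
Op 8: write(P1, v1, 135). refcount(pp3)=1 -> write in place. 5 ppages; refcounts: pp0:2 pp1:2 pp2:3 pp3:1 pp4:1
P0: v0 -> pp0 = 25
P1: v0 -> pp4 = 126
P2: v0 -> pp0 = 25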